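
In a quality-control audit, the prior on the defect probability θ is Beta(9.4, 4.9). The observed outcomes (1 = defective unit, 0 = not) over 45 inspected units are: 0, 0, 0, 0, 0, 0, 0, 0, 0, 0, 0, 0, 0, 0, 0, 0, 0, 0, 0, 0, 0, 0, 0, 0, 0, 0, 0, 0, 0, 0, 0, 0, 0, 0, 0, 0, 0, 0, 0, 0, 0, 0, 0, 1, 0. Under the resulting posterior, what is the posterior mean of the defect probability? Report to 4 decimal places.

0.1754

The Beta prior is conjugate to a Binomial/Bernoulli likelihood; the update adds successes to α and failures to β.
Posterior: Beta(α+k, β+n−k) = Beta(9.4+1, 4.9+44) = Beta(10.4, 48.9).
Posterior mean = α/(α+β) = 10.4/59.3 = 0.1754.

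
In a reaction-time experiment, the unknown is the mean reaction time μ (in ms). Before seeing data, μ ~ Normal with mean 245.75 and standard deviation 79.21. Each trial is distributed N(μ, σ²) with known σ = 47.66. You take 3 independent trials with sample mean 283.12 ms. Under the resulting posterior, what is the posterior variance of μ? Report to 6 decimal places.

For Normal data with known variance σ², a Normal(μ₀, σ₀²) prior on μ is conjugate. Posterior precision = 1/σ₀² + n/σ²; posterior mean is the precision-weighted average of μ₀ and x̄.
σ₀² = 79.21² = 6274.2241, σ² = 47.66² = 2271.4756; σ² + n·σ₀² = 2271.4756 + 3·6274.2241 = 21094.1479.
Posterior precision = 1/σ₀² + n/σ² = 1/6274.2241 + 3/2271.4756 = (σ² + n·σ₀²)/(σ₀²σ²) = 21094.1479/(6274.2241·2271.4756); posterior variance σₙ² = σ₀²σ²/(σ² + n·σ₀²) = 6274.2241·2271.4756/21094.1479 = 675.625629.

675.625629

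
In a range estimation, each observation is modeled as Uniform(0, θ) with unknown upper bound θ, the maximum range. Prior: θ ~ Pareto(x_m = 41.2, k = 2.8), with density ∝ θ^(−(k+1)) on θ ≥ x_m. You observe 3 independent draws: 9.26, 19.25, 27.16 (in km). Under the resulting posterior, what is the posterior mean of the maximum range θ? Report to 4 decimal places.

49.7833

A Pareto(scale x_m, shape k) prior on the upper bound θ of Uniform(0, θ) is conjugate: posterior is Pareto(max(x_m, max xᵢ), k + n).
Sample maximum = 27.16; prior scale x_m = 41.2 → posterior scale = max = 41.20.
Posterior shape = 2.8 + 3 = 5.8.
E[θ|data] = k·x_m/(k−1) = 5.8·41.20/4.8 = 49.7833.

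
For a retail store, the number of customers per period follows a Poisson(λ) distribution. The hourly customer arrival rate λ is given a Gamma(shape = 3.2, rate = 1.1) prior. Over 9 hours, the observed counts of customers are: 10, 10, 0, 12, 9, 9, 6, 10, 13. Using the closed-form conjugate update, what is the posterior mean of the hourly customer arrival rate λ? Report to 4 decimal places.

8.1386

With a Gamma(shape α, rate β) prior, the Poisson likelihood is conjugate: the posterior is Gamma(α + ΣXᵢ, β + n).
Sum of counts S = 79 over n = 9 hours.
Posterior: Gamma(α+S, β+n) = Gamma(3.2+79, 1.1+9) = Gamma(82.2, 10.1).
Posterior mean = α/β = 82.2/10.1 = 8.1386.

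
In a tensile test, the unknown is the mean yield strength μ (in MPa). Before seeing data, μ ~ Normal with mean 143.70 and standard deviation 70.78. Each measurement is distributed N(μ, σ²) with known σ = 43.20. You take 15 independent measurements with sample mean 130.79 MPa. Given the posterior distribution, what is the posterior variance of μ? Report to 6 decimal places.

121.401067

For Normal data with known variance σ², a Normal(μ₀, σ₀²) prior on μ is conjugate. Posterior precision = 1/σ₀² + n/σ²; posterior mean is the precision-weighted average of μ₀ and x̄.
σ₀² = 70.78² = 5009.8084, σ² = 43.20² = 1866.24; σ² + n·σ₀² = 1866.24 + 15·5009.8084 = 77013.366.
Posterior precision = 1/σ₀² + n/σ² = 1/5009.8084 + 15/1866.24 = (σ² + n·σ₀²)/(σ₀²σ²) = 77013.366/(5009.8084·1866.24); posterior variance σₙ² = σ₀²σ²/(σ² + n·σ₀²) = 5009.8084·1866.24/77013.366 = 121.401067.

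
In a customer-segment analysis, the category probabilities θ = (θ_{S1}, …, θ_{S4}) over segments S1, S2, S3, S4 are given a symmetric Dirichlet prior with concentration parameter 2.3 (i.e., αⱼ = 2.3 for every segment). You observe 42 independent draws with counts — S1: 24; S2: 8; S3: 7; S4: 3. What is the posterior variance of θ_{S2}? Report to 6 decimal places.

The Dirichlet prior is conjugate to the Multinomial likelihood: each posterior αⱼ = prior αⱼ + observed count nⱼ.
Posterior concentration: (26.3, 10.3, 9.3, 5.3), total = 51.2.
Var[θ_j] = α_j(Σα−α_j)/((Σα)²(Σα+1)) = 10.3·40.9/(51.2²·52.2) = 0.003079.

0.003079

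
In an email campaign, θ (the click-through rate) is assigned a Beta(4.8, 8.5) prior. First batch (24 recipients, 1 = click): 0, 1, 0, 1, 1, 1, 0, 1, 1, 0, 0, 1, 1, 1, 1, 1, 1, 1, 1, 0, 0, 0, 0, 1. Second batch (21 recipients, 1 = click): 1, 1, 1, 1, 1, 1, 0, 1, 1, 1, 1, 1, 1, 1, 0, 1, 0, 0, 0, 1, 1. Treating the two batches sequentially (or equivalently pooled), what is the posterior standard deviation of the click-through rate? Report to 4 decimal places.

The Beta prior is conjugate to a Binomial/Bernoulli likelihood; the update adds successes to α and failures to β.
After batch 1: Beta(4.8+15, 8.5+9) = Beta(19.8, 17.5).
After batch 2: Beta(19.8+16, 17.5+5) = Beta(35.8, 22.5).
Var = αβ/((α+β)²(α+β+1)) = 35.8·22.5/(58.3²·59.3) = 0.00399644; SD = √0.00399644 = 0.0632.

0.0632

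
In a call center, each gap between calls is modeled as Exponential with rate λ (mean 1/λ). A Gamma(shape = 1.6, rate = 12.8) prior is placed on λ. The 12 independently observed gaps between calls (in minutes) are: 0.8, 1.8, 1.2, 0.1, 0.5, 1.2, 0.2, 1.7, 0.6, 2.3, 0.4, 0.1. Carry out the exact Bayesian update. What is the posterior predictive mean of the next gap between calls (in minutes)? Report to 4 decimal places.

With a Gamma(shape α, rate β) prior on the exponential rate λ, the posterior after n observations with total T = Σxᵢ is Gamma(α+n, β+T).
Sum of observations T = 10.9 minutes; n = 12.
Posterior: Gamma(1.6+12, 12.8+10.9) = Gamma(13.6, 23.7).
The predictive distribution for the next observation is Lomax; its mean is β/(α−1) = 23.7/12.6 = 1.8810.

1.8810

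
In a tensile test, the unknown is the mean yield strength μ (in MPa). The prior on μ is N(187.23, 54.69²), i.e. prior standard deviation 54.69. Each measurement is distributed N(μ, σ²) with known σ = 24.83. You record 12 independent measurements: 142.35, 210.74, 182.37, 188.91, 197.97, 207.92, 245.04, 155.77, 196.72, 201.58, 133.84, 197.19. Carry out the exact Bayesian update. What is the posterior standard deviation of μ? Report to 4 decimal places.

For Normal data with known variance σ², a Normal(μ₀, σ₀²) prior on μ is conjugate. Posterior precision = 1/σ₀² + n/σ²; posterior mean is the precision-weighted average of μ₀ and x̄.
σ₀² = 54.69² = 2990.9961, σ² = 24.83² = 616.5289; σ² + n·σ₀² = 616.5289 + 12·2990.9961 = 36508.4821.
Posterior precision = 1/σ₀² + n/σ² = 1/2990.9961 + 12/616.5289 = (σ² + n·σ₀²)/(σ₀²σ²) = 36508.4821/(2990.9961·616.5289); posterior variance σₙ² = σ₀²σ²/(σ² + n·σ₀²) = 2990.9961·616.5289/36508.4821 = 50.509784.
Posterior SD = √σₙ² = √(2990.9961·616.5289/36508.4821) = 7.1070.

7.1070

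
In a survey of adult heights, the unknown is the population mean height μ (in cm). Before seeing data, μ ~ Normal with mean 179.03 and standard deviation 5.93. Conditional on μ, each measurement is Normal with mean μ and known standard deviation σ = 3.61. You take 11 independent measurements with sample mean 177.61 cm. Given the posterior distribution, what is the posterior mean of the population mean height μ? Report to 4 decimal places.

177.6563

For Normal data with known variance σ², a Normal(μ₀, σ₀²) prior on μ is conjugate. Posterior precision = 1/σ₀² + n/σ²; posterior mean is the precision-weighted average of μ₀ and x̄.
n·x̄ = 11·177.61 = 1953.71.
σ₀² = 5.93² = 35.1649, σ² = 3.61² = 13.0321; σ² + n·σ₀² = 13.0321 + 11·35.1649 = 399.846.
Posterior mean = (μ₀/σ₀² + n·x̄/σ²)/(1/σ₀² + n/σ²) = (σ²·μ₀ + σ₀²·n·x̄)/(σ² + n·σ₀²) = (13.0321·179.03 + 35.1649·1953.71)/399.846 = 71035.153642/399.846 = 177.6563.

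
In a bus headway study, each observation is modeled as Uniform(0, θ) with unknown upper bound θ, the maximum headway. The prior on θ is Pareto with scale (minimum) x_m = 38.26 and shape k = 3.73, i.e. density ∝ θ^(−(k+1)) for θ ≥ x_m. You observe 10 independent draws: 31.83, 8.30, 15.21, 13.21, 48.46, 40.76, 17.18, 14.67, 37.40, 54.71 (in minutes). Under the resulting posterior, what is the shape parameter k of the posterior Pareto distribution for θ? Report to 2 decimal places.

13.73

A Pareto(scale x_m, shape k) prior on the upper bound θ of Uniform(0, θ) is conjugate: posterior is Pareto(max(x_m, max xᵢ), k + n).
Sample maximum = 54.71; prior scale x_m = 38.26 → posterior scale = max = 54.71.
Posterior shape = 3.73 + 10 = 13.73.
Posterior shape k = 13.73.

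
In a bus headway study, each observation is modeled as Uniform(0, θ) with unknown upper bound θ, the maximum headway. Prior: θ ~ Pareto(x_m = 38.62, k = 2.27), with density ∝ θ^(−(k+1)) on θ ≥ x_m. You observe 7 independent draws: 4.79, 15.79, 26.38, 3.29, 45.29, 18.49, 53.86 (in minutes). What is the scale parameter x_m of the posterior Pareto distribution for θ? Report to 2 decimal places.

53.86

A Pareto(scale x_m, shape k) prior on the upper bound θ of Uniform(0, θ) is conjugate: posterior is Pareto(max(x_m, max xᵢ), k + n).
Sample maximum = 53.86; prior scale x_m = 38.62 → posterior scale = max = 53.86.
Posterior shape = 2.27 + 7 = 9.27.
Posterior scale x_m = 53.86.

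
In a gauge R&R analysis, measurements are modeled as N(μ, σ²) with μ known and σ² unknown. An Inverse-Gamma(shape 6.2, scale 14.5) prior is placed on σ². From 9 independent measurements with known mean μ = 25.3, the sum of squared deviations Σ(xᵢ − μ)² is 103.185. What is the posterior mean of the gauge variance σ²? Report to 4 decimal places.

6.8137

With known mean μ and an Inverse-Gamma(α, β) prior on σ², the Normal likelihood is conjugate: posterior is Inv-Gamma(α + n/2, β + Σ(xᵢ−μ)²/2).
Posterior: Inv-Gamma(6.2 + 9/2, 14.5 + 103.185/2) = Inv-Gamma(10.70, 66.0925).
E[σ²|data] = β/(α−1) = 66.0925/9.70 = 6.8137.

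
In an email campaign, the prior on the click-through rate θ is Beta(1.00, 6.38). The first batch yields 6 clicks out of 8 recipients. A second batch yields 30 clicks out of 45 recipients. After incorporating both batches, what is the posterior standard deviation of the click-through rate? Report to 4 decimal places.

The Beta prior is conjugate to a Binomial/Bernoulli likelihood; the update adds successes to α and failures to β.
After batch 1: Beta(1.00+6, 6.38+2) = Beta(7.00, 8.38).
After batch 2: Beta(7.00+30, 8.38+15) = Beta(37.00, 23.38).
Var = αβ/((α+β)²(α+β+1)) = 37.00·23.38/(60.38²·61.38) = 0.00386574; SD = √0.00386574 = 0.0622.

0.0622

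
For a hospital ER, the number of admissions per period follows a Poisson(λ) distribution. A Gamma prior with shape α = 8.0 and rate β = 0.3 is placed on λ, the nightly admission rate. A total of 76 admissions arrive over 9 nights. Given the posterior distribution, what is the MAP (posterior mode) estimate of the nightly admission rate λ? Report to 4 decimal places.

With a Gamma(shape α, rate β) prior, the Poisson likelihood is conjugate: the posterior is Gamma(α + ΣXᵢ, β + n).
Posterior: Gamma(α+S, β+n) = Gamma(8.0+76, 0.3+9) = Gamma(84.0, 9.3).
Mode of Gamma(α,β) for α≥1 is (α−1)/β = 83.0/9.3 = 8.9247.

8.9247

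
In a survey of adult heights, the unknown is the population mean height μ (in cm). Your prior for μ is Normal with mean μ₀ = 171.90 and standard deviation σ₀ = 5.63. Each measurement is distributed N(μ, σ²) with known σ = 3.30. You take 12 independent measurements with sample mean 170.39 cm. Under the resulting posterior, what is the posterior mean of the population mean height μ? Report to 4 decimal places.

For Normal data with known variance σ², a Normal(μ₀, σ₀²) prior on μ is conjugate. Posterior precision = 1/σ₀² + n/σ²; posterior mean is the precision-weighted average of μ₀ and x̄.
n·x̄ = 12·170.39 = 2044.68.
σ₀² = 5.63² = 31.6969, σ² = 3.30² = 10.89; σ² + n·σ₀² = 10.89 + 12·31.6969 = 391.2528.
Posterior mean = (μ₀/σ₀² + n·x̄/σ²)/(1/σ₀² + n/σ²) = (σ²·μ₀ + σ₀²·n·x̄)/(σ² + n·σ₀²) = (10.89·171.90 + 31.6969·2044.68)/391.2528 = 66682.008492/391.2528 = 170.4320.

170.4320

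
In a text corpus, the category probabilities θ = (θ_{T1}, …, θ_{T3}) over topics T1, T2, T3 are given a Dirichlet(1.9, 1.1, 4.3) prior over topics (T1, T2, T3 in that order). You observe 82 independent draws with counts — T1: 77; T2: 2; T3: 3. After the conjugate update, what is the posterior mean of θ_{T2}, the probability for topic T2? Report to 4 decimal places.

0.0347

The Dirichlet prior is conjugate to the Multinomial likelihood: each posterior αⱼ = prior αⱼ + observed count nⱼ.
Posterior concentration: (78.9, 3.1, 7.3), total = 89.3.
E[θ_{T2}|data] = α_{T2}/Σα = 3.1/89.3 = 0.0347.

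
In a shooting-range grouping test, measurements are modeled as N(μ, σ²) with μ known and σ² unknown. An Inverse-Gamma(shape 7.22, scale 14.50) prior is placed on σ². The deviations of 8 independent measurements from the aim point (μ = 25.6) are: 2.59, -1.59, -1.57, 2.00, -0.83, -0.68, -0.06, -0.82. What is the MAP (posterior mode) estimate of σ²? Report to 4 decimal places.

1.9038

With known mean μ and an Inverse-Gamma(α, β) prior on σ², the Normal likelihood is conjugate: posterior is Inv-Gamma(α + n/2, β + Σ(xᵢ−μ)²/2).
Σ(xᵢ−μ)² = (2.59)² + (-1.59)² + (-1.57)² + (2.00)² + (-0.83)² + (-0.68)² + (-0.06)² + (-0.82)² = 17.5284.
Posterior: Inv-Gamma(7.22 + 8/2, 14.50 + 17.5284/2) = Inv-Gamma(11.22, 23.26420).
Mode = β/(α+1) = 23.26420/12.22 = 1.9038.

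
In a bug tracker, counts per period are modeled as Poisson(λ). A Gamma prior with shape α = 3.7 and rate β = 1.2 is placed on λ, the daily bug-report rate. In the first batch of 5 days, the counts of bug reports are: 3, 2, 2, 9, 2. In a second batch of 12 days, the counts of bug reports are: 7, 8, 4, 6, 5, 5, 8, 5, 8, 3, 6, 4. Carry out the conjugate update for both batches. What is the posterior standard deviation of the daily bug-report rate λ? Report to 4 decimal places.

0.5233

With a Gamma(shape α, rate β) prior, the Poisson likelihood is conjugate: the posterior is Gamma(α + ΣXᵢ, β + n).
Batch 1: sum of counts S = 18 over n = 5 days.
After batch 1: Gamma(α+S, β+n) = Gamma(3.7+18, 1.2+5) = Gamma(21.7, 6.2).
Batch 2: sum of counts S = 69 over n = 12 days.
After batch 2: Gamma(α+S, β+n) = Gamma(21.7+69, 6.2+12) = Gamma(90.7, 18.2).
SD = √α/β = √90.7/18.2 = 0.5233.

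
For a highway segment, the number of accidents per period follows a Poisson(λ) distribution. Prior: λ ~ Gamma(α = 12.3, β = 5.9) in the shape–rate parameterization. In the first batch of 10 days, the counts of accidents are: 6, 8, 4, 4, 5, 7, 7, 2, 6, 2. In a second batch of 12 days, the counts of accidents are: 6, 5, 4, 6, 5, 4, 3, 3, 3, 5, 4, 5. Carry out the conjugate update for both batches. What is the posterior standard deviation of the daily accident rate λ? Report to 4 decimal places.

With a Gamma(shape α, rate β) prior, the Poisson likelihood is conjugate: the posterior is Gamma(α + ΣXᵢ, β + n).
Batch 1: sum of counts S = 51 over n = 10 days.
After batch 1: Gamma(α+S, β+n) = Gamma(12.3+51, 5.9+10) = Gamma(63.3, 15.9).
Batch 2: sum of counts S = 53 over n = 12 days.
After batch 2: Gamma(α+S, β+n) = Gamma(63.3+53, 15.9+12) = Gamma(116.3, 27.9).
SD = √α/β = √116.3/27.9 = 0.3865.

0.3865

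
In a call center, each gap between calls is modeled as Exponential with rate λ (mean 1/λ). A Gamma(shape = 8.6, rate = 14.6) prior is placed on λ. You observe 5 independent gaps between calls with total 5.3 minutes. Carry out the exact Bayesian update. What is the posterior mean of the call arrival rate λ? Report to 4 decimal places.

0.6834

With a Gamma(shape α, rate β) prior on the exponential rate λ, the posterior after n observations with total T = Σxᵢ is Gamma(α+n, β+T).
Posterior: Gamma(8.6+5, 14.6+5.3) = Gamma(13.6, 19.9).
Posterior mean of λ = α/β = 13.6/19.9 = 0.6834.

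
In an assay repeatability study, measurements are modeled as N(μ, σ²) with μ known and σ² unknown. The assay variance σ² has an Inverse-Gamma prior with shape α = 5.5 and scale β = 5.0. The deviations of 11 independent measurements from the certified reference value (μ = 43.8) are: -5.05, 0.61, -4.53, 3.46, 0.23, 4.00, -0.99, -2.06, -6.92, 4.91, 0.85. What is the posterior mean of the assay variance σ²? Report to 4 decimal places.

8.1180

With known mean μ and an Inverse-Gamma(α, β) prior on σ², the Normal likelihood is conjugate: posterior is Inv-Gamma(α + n/2, β + Σ(xᵢ−μ)²/2).
Σ(xᵢ−μ)² = (-5.05)² + (0.61)² + (-4.53)² + (3.46)² + (0.23)² + (4.00)² + (-0.99)² + (-2.06)² + (-6.92)² + (4.91)² + (0.85)² = 152.3607.
Posterior: Inv-Gamma(5.5 + 11/2, 5.0 + 152.3607/2) = Inv-Gamma(11.00, 81.18035).
E[σ²|data] = β/(α−1) = 81.18035/10.00 = 8.1180.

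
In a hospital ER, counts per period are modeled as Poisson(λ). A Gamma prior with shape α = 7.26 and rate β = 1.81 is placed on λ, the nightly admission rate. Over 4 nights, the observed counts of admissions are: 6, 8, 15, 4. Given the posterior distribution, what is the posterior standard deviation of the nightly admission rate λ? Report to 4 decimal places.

1.0921

With a Gamma(shape α, rate β) prior, the Poisson likelihood is conjugate: the posterior is Gamma(α + ΣXᵢ, β + n).
Sum of counts S = 33 over n = 4 nights.
Posterior: Gamma(α+S, β+n) = Gamma(7.26+33, 1.81+4) = Gamma(40.26, 5.81).
SD = √α/β = √40.26/5.81 = 1.0921.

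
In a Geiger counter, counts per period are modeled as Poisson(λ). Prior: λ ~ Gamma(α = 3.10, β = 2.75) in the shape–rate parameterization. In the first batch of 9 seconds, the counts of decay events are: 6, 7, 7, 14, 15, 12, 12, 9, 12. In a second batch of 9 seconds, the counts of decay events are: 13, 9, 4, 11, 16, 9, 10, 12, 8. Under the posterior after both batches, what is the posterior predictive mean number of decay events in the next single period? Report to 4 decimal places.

9.1133

With a Gamma(shape α, rate β) prior, the Poisson likelihood is conjugate: the posterior is Gamma(α + ΣXᵢ, β + n).
Batch 1: sum of counts S = 94 over n = 9 seconds.
After batch 1: Gamma(α+S, β+n) = Gamma(3.10+94, 2.75+9) = Gamma(97.10, 11.75).
Batch 2: sum of counts S = 92 over n = 9 seconds.
After batch 2: Gamma(α+S, β+n) = Gamma(97.10+92, 11.75+9) = Gamma(189.10, 20.75).
The predictive distribution for one future period is NegBinom with mean α/β = 9.1133.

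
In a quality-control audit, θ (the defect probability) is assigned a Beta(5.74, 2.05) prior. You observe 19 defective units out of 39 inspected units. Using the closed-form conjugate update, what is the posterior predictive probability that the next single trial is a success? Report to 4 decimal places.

The Beta prior is conjugate to a Binomial/Bernoulli likelihood; the update adds successes to α and failures to β.
Posterior: Beta(α+k, β+n−k) = Beta(5.74+19, 2.05+20) = Beta(24.74, 22.05).
For a single future Bernoulli trial, P(success | data) = α/(α+β) = 0.5287.

0.5287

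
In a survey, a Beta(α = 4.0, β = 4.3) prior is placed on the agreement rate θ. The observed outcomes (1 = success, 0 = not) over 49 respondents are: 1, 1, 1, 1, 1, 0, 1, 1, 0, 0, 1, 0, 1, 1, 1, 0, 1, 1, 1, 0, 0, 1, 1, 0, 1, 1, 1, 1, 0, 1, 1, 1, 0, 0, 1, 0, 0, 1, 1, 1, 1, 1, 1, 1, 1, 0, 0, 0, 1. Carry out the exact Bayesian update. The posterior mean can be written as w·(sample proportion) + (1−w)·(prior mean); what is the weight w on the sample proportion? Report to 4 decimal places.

The Beta prior is conjugate to a Binomial/Bernoulli likelihood; the update adds successes to α and failures to β.
Posterior mean = (α₀+k)/(α₀+β₀+n) = [n/(α₀+β₀+n)]·(k/n) + [(α₀+β₀)/(α₀+β₀+n)]·α₀/(α₀+β₀), so only n and the prior enter the weight.
The weight on the data is w = n/(α₀+β₀+n) = 49/(4.0+4.3+49) = 49/57.3 = 0.8551.

0.8551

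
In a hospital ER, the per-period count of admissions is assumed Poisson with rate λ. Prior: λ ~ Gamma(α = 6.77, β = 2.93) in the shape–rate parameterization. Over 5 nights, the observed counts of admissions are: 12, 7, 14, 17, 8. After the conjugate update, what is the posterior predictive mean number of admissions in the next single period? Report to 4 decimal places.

With a Gamma(shape α, rate β) prior, the Poisson likelihood is conjugate: the posterior is Gamma(α + ΣXᵢ, β + n).
Sum of counts S = 58 over n = 5 nights.
Posterior: Gamma(α+S, β+n) = Gamma(6.77+58, 2.93+5) = Gamma(64.77, 7.93).
The predictive distribution for one future period is NegBinom with mean α/β = 8.1677.

8.1677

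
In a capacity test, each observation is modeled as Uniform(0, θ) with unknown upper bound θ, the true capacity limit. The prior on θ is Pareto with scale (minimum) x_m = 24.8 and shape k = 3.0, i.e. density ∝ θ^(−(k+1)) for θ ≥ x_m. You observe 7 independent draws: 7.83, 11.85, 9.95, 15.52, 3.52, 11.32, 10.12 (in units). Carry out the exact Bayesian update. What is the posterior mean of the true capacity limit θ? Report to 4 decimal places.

27.5556

A Pareto(scale x_m, shape k) prior on the upper bound θ of Uniform(0, θ) is conjugate: posterior is Pareto(max(x_m, max xᵢ), k + n).
Sample maximum = 15.52; prior scale x_m = 24.8 → posterior scale = max = 24.80.
Posterior shape = 3.0 + 7 = 10.0.
E[θ|data] = k·x_m/(k−1) = 10.0·24.80/9.0 = 27.5556.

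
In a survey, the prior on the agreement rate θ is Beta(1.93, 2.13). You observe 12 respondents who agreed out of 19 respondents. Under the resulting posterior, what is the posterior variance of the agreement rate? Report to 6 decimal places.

The Beta prior is conjugate to a Binomial/Bernoulli likelihood; the update adds successes to α and failures to β.
Posterior: Beta(α+k, β+n−k) = Beta(1.93+12, 2.13+7) = Beta(13.93, 9.13).
Var = αβ/((α+β)²(α+β+1)) = 13.93·9.13/(23.06²·24.06) = 0.009940.

0.009940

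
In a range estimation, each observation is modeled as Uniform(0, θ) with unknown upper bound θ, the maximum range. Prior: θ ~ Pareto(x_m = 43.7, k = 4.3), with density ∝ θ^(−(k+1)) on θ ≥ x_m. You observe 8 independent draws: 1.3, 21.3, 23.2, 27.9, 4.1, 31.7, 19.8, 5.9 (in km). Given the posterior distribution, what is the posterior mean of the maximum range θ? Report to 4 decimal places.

A Pareto(scale x_m, shape k) prior on the upper bound θ of Uniform(0, θ) is conjugate: posterior is Pareto(max(x_m, max xᵢ), k + n).
Sample maximum = 31.7; prior scale x_m = 43.7 → posterior scale = max = 43.7.
Posterior shape = 4.3 + 8 = 12.3.
E[θ|data] = k·x_m/(k−1) = 12.3·43.7/11.3 = 47.5673.

47.5673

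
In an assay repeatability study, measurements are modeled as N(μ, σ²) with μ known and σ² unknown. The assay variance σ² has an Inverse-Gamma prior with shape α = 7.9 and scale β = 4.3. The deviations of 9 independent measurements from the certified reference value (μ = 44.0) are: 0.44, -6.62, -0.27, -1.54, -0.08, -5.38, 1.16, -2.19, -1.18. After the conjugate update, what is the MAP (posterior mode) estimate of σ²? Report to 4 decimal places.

3.4159

With known mean μ and an Inverse-Gamma(α, β) prior on σ², the Normal likelihood is conjugate: posterior is Inv-Gamma(α + n/2, β + Σ(xᵢ−μ)²/2).
Σ(xᵢ−μ)² = (0.44)² + (-6.62)² + (-0.27)² + (-1.54)² + (-0.08)² + (-5.38)² + (1.16)² + (-2.19)² + (-1.18)² = 82.9474.
Posterior: Inv-Gamma(7.9 + 9/2, 4.3 + 82.9474/2) = Inv-Gamma(12.40, 45.77370).
Mode = β/(α+1) = 45.77370/13.40 = 3.4159.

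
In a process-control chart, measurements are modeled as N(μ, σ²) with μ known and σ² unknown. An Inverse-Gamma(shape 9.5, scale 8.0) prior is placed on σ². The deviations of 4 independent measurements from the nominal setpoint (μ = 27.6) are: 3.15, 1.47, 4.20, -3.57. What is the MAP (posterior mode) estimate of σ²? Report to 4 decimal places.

With known mean μ and an Inverse-Gamma(α, β) prior on σ², the Normal likelihood is conjugate: posterior is Inv-Gamma(α + n/2, β + Σ(xᵢ−μ)²/2).
Σ(xᵢ−μ)² = (3.15)² + (1.47)² + (4.20)² + (-3.57)² = 42.4683.
Posterior: Inv-Gamma(9.5 + 4/2, 8.0 + 42.4683/2) = Inv-Gamma(11.50, 29.23415).
Mode = β/(α+1) = 29.23415/12.50 = 2.3387.

2.3387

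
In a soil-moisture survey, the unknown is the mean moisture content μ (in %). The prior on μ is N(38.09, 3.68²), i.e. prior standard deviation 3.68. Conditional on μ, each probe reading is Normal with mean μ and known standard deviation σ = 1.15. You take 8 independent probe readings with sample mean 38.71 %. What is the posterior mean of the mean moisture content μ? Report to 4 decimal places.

For Normal data with known variance σ², a Normal(μ₀, σ₀²) prior on μ is conjugate. Posterior precision = 1/σ₀² + n/σ²; posterior mean is the precision-weighted average of μ₀ and x̄.
n·x̄ = 8·38.71 = 309.68.
σ₀² = 3.68² = 13.5424, σ² = 1.15² = 1.3225; σ² + n·σ₀² = 1.3225 + 8·13.5424 = 109.6617.
Posterior mean = (μ₀/σ₀² + n·x̄/σ²)/(1/σ₀² + n/σ²) = (σ²·μ₀ + σ₀²·n·x̄)/(σ² + n·σ₀²) = (1.3225·38.09 + 13.5424·309.68)/109.6617 = 4244.184457/109.6617 = 38.7025.

38.7025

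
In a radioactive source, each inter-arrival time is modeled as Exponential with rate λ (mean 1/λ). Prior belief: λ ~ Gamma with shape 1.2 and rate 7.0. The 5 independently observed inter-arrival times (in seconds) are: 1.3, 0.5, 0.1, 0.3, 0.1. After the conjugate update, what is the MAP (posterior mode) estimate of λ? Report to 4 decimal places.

0.5591

With a Gamma(shape α, rate β) prior on the exponential rate λ, the posterior after n observations with total T = Σxᵢ is Gamma(α+n, β+T).
Sum of observations T = 2.3 seconds; n = 5.
Posterior: Gamma(1.2+5, 7.0+2.3) = Gamma(6.2, 9.3).
Mode = (α−1)/β = 0.5591.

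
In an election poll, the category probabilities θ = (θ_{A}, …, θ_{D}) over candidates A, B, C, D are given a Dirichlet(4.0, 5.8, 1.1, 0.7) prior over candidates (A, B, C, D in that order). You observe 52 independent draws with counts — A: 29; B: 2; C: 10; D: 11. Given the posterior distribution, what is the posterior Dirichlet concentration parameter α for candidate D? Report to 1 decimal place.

11.7

The Dirichlet prior is conjugate to the Multinomial likelihood: each posterior αⱼ = prior αⱼ + observed count nⱼ.
Posterior concentration: (33.0, 7.8, 11.1, 11.7), total = 63.6.
α_{D} = 0.7 + 11 = 11.7.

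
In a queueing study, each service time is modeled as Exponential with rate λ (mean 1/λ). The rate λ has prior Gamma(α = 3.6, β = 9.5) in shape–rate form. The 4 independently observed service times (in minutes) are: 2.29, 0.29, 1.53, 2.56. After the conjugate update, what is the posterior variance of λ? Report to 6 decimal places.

0.029067

With a Gamma(shape α, rate β) prior on the exponential rate λ, the posterior after n observations with total T = Σxᵢ is Gamma(α+n, β+T).
Sum of observations T = 6.67 minutes; n = 4.
Posterior: Gamma(3.6+4, 9.5+6.67) = Gamma(7.6, 16.17).
Var = α/β² = 0.029067.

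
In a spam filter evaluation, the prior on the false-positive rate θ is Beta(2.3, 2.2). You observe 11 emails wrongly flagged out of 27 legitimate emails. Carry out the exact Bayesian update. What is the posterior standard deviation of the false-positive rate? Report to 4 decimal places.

The Beta prior is conjugate to a Binomial/Bernoulli likelihood; the update adds successes to α and failures to β.
Posterior: Beta(α+k, β+n−k) = Beta(2.3+11, 2.2+16) = Beta(13.3, 18.2).
Var = αβ/((α+β)²(α+β+1)) = 13.3·18.2/(31.5²·32.5) = 0.00750617; SD = √0.00750617 = 0.0866.

0.0866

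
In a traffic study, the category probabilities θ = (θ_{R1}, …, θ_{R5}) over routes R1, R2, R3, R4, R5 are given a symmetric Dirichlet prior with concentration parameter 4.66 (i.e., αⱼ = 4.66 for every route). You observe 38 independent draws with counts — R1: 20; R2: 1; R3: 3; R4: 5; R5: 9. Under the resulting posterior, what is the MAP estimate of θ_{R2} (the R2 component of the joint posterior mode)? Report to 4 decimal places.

The Dirichlet prior is conjugate to the Multinomial likelihood: each posterior αⱼ = prior αⱼ + observed count nⱼ.
Posterior concentration: (24.66, 5.66, 7.66, 9.66, 13.66), total = 61.30.
Joint mode component: (α_{R2}−1)/(Σα−K) = 4.66/56.30 = 0.0828.

0.0828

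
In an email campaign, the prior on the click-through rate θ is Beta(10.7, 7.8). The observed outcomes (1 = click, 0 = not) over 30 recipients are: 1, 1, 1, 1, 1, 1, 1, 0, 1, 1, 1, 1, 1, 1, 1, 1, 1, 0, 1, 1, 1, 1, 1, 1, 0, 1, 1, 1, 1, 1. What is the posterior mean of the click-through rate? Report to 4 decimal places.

The Beta prior is conjugate to a Binomial/Bernoulli likelihood; the update adds successes to α and failures to β.
Posterior: Beta(α+k, β+n−k) = Beta(10.7+27, 7.8+3) = Beta(37.7, 10.8).
Posterior mean = α/(α+β) = 37.7/48.5 = 0.7773.

0.7773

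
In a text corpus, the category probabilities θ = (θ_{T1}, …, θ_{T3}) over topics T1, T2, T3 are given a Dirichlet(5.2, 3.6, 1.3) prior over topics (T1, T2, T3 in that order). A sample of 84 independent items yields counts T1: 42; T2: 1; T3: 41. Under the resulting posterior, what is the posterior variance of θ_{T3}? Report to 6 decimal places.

0.002602

The Dirichlet prior is conjugate to the Multinomial likelihood: each posterior αⱼ = prior αⱼ + observed count nⱼ.
Posterior concentration: (47.2, 4.6, 42.3), total = 94.1.
Var[θ_j] = α_j(Σα−α_j)/((Σα)²(Σα+1)) = 42.3·51.8/(94.1²·95.1) = 0.002602.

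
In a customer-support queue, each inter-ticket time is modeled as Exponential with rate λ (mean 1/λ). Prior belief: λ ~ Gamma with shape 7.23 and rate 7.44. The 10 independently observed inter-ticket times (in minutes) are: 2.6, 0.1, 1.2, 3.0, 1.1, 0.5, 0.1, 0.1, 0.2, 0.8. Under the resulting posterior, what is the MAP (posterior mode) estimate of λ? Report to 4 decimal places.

0.9469

With a Gamma(shape α, rate β) prior on the exponential rate λ, the posterior after n observations with total T = Σxᵢ is Gamma(α+n, β+T).
Sum of observations T = 9.7 minutes; n = 10.
Posterior: Gamma(7.23+10, 7.44+9.7) = Gamma(17.23, 17.14).
Mode = (α−1)/β = 0.9469.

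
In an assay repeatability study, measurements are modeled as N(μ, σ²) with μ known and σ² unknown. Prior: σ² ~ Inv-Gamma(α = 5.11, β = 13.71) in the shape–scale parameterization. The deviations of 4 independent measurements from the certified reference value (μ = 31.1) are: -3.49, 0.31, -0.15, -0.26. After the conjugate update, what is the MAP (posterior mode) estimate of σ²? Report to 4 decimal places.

With known mean μ and an Inverse-Gamma(α, β) prior on σ², the Normal likelihood is conjugate: posterior is Inv-Gamma(α + n/2, β + Σ(xᵢ−μ)²/2).
Σ(xᵢ−μ)² = (-3.49)² + (0.31)² + (-0.15)² + (-0.26)² = 12.3663.
Posterior: Inv-Gamma(5.11 + 4/2, 13.71 + 12.3663/2) = Inv-Gamma(7.11, 19.89315).
Mode = β/(α+1) = 19.89315/8.11 = 2.4529.

2.4529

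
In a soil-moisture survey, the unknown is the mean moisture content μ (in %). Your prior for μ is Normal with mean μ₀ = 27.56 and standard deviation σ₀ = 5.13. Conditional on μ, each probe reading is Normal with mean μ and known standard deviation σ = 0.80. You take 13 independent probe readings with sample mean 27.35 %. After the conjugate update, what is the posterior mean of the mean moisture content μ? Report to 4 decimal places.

For Normal data with known variance σ², a Normal(μ₀, σ₀²) prior on μ is conjugate. Posterior precision = 1/σ₀² + n/σ²; posterior mean is the precision-weighted average of μ₀ and x̄.
n·x̄ = 13·27.35 = 355.55.
σ₀² = 5.13² = 26.3169, σ² = 0.80² = 0.64; σ² + n·σ₀² = 0.64 + 13·26.3169 = 342.7597.
Posterior mean = (μ₀/σ₀² + n·x̄/σ²)/(1/σ₀² + n/σ²) = (σ²·μ₀ + σ₀²·n·x̄)/(σ² + n·σ₀²) = (0.64·27.56 + 26.3169·355.55)/342.7597 = 9374.612195/342.7597 = 27.3504.

27.3504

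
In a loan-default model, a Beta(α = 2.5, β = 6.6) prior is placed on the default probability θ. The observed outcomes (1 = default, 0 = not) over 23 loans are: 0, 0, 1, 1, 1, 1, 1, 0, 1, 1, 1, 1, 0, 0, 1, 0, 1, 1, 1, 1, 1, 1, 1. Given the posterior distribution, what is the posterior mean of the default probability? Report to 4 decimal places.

0.6075

The Beta prior is conjugate to a Binomial/Bernoulli likelihood; the update adds successes to α and failures to β.
Posterior: Beta(α+k, β+n−k) = Beta(2.5+17, 6.6+6) = Beta(19.5, 12.6).
Posterior mean = α/(α+β) = 19.5/32.1 = 0.6075.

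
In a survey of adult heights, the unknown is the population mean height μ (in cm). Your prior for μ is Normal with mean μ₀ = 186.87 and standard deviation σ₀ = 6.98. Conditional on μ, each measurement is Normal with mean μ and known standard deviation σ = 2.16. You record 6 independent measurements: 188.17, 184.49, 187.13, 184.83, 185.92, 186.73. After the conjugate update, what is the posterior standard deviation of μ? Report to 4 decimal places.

For Normal data with known variance σ², a Normal(μ₀, σ₀²) prior on μ is conjugate. Posterior precision = 1/σ₀² + n/σ²; posterior mean is the precision-weighted average of μ₀ and x̄.
σ₀² = 6.98² = 48.7204, σ² = 2.16² = 4.6656; σ² + n·σ₀² = 4.6656 + 6·48.7204 = 296.988.
Posterior precision = 1/σ₀² + n/σ² = 1/48.7204 + 6/4.6656 = (σ² + n·σ₀²)/(σ₀²σ²) = 296.988/(48.7204·4.6656); posterior variance σₙ² = σ₀²σ²/(σ² + n·σ₀²) = 48.7204·4.6656/296.988 = 0.765384.
Posterior SD = √σₙ² = √(48.7204·4.6656/296.988) = 0.8749.

0.8749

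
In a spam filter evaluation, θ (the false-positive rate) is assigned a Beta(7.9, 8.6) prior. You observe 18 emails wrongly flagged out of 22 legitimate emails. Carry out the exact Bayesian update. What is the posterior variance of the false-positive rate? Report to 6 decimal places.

The Beta prior is conjugate to a Binomial/Bernoulli likelihood; the update adds successes to α and failures to β.
Posterior: Beta(α+k, β+n−k) = Beta(7.9+18, 8.6+4) = Beta(25.9, 12.6).
Var = αβ/((α+β)²(α+β+1)) = 25.9·12.6/(38.5²·39.5) = 0.005574.

0.005574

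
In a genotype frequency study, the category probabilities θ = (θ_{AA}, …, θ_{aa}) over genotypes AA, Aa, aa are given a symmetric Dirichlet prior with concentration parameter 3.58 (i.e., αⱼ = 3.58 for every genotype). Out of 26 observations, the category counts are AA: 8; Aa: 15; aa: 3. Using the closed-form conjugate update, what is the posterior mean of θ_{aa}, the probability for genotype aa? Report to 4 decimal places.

0.1791

The Dirichlet prior is conjugate to the Multinomial likelihood: each posterior αⱼ = prior αⱼ + observed count nⱼ.
Posterior concentration: (11.58, 18.58, 6.58), total = 36.74.
E[θ_{aa}|data] = α_{aa}/Σα = 6.58/36.74 = 0.1791.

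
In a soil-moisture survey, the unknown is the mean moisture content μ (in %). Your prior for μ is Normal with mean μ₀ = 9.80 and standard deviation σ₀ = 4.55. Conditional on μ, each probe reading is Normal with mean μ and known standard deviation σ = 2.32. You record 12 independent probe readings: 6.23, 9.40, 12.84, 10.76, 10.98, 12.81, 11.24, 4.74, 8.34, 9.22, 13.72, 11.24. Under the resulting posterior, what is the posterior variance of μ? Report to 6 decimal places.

For Normal data with known variance σ², a Normal(μ₀, σ₀²) prior on μ is conjugate. Posterior precision = 1/σ₀² + n/σ²; posterior mean is the precision-weighted average of μ₀ and x̄.
σ₀² = 4.55² = 20.7025, σ² = 2.32² = 5.3824; σ² + n·σ₀² = 5.3824 + 12·20.7025 = 253.8124.
Posterior precision = 1/σ₀² + n/σ² = 1/20.7025 + 12/5.3824 = (σ² + n·σ₀²)/(σ₀²σ²) = 253.8124/(20.7025·5.3824); posterior variance σₙ² = σ₀²σ²/(σ² + n·σ₀²) = 20.7025·5.3824/253.8124 = 0.439022.

0.439022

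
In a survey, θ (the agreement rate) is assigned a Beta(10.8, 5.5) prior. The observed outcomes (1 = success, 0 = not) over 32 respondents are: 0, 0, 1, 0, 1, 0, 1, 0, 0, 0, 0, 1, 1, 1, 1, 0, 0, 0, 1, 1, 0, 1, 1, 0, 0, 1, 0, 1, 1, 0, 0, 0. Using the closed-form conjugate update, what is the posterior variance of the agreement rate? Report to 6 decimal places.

0.005067

The Beta prior is conjugate to a Binomial/Bernoulli likelihood; the update adds successes to α and failures to β.
Posterior: Beta(α+k, β+n−k) = Beta(10.8+14, 5.5+18) = Beta(24.8, 23.5).
Var = αβ/((α+β)²(α+β+1)) = 24.8·23.5/(48.3²·49.3) = 0.005067.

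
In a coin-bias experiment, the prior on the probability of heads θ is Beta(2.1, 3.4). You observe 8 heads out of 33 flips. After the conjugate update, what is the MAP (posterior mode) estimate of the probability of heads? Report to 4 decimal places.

0.2493

The Beta prior is conjugate to a Binomial/Bernoulli likelihood; the update adds successes to α and failures to β.
Posterior: Beta(α+k, β+n−k) = Beta(2.1+8, 3.4+25) = Beta(10.1, 28.4).
Mode of Beta(a,b) for a,b>1 is (a−1)/(a+b−2) = 9.1/36.5 = 0.2493.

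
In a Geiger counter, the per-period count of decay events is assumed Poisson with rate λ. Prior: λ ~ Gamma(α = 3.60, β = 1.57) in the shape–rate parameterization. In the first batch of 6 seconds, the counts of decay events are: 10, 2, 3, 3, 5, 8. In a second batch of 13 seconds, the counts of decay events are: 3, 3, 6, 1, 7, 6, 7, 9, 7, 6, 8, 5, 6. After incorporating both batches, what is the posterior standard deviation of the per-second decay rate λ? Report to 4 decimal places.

With a Gamma(shape α, rate β) prior, the Poisson likelihood is conjugate: the posterior is Gamma(α + ΣXᵢ, β + n).
Batch 1: sum of counts S = 31 over n = 6 seconds.
After batch 1: Gamma(α+S, β+n) = Gamma(3.60+31, 1.57+6) = Gamma(34.60, 7.57).
Batch 2: sum of counts S = 74 over n = 13 seconds.
After batch 2: Gamma(α+S, β+n) = Gamma(34.60+74, 7.57+13) = Gamma(108.60, 20.57).
SD = √α/β = √108.60/20.57 = 0.5066.

0.5066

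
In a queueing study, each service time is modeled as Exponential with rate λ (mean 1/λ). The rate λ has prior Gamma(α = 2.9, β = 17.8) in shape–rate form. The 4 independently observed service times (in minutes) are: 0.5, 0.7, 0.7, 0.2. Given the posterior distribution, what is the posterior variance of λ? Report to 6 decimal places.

0.017424

With a Gamma(shape α, rate β) prior on the exponential rate λ, the posterior after n observations with total T = Σxᵢ is Gamma(α+n, β+T).
Sum of observations T = 2.1 minutes; n = 4.
Posterior: Gamma(2.9+4, 17.8+2.1) = Gamma(6.9, 19.9).
Var = α/β² = 0.017424.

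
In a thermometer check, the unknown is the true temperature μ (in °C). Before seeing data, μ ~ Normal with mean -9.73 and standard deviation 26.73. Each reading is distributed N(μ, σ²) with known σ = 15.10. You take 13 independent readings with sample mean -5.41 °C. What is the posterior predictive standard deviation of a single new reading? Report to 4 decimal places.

15.6566

For Normal data with known variance σ², a Normal(μ₀, σ₀²) prior on μ is conjugate. Posterior precision = 1/σ₀² + n/σ²; posterior mean is the precision-weighted average of μ₀ and x̄.
σ₀² = 26.73² = 714.4929, σ² = 15.10² = 228.01; σ² + n·σ₀² = 228.01 + 13·714.4929 = 9516.4177.
Posterior precision = 1/σ₀² + n/σ² = 1/714.4929 + 13/228.01 = (σ² + n·σ₀²)/(σ₀²σ²) = 9516.4177/(714.4929·228.01); posterior variance σₙ² = σ₀²σ²/(σ² + n·σ₀²) = 714.4929·228.01/9516.4177 = 17.118997.
Predictive variance for one new observation = σₙ² + σ² = 714.4929·228.01/9516.4177 + 228.01 = σ²·(σ₀² + 9516.4177)/9516.4177 = 228.01·10230.9106/9516.4177 = 245.128997; SD = √(228.01·10230.9106/9516.4177) = 15.6566.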